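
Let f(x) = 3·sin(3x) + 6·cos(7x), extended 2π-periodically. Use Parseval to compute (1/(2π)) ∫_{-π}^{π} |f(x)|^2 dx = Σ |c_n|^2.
Σ |c_n|^2 = 45/2

Expand |f|^2 and use orthogonality of {sin(nx), cos(mx)} on [-π, π]:
  ∫_{-π}^{π} sin(nx)^2 dx = π, ∫ cos(mx)^2 dx = π, and cross terms integrate to 0.
So ∫_{-π}^{π} f(x)^2 dx = 3^2 · π + 6^2 · π = (9 + 36)π.
Divide by 2π: (9 + 36)/2 = 45/2.
By Parseval, this equals Σ |c_n|^2.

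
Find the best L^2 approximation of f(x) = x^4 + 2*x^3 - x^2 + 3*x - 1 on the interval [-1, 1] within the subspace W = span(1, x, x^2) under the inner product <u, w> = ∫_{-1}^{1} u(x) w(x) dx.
g(x) = -x^2/7 + 21*x/5 - 38/35

The best approximation g ∈ W is the orthogonal projection of f onto W. Writing g = a_0 + a_1 x + a_2 x^2, the coefficients solve the normal equations G · a = b where
  G_{ij} = <φ_i, φ_j> and b_i = <f, φ_i>, with φ_0 = 1, φ_1 = x, φ_2 = x^2.
G =
  [2, 0, 2/3]
  [0, 2/3, 0]
  [2/3, 0, 2/5],
b = (-34/15, 14/5, -82/105).
Solving gives a_0 = -38/35, a_1 = 21/5, a_2 = -1/7, so
  g(x) = -x^2/7 + 21*x/5 - 38/35.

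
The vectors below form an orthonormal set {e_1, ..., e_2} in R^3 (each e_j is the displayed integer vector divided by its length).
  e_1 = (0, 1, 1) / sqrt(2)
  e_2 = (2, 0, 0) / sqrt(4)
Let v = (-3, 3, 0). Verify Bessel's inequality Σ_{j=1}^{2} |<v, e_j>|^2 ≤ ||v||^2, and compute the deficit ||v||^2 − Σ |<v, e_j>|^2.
Σ |<v, e_j>|^2 = 27/2; ||v||^2 = 18; deficit = 9/2

Write each e_j = u_j / sqrt(<u_j, u_j>) where u_j is the displayed integer vector. Then <v, e_j> = <v, u_j> / sqrt(<u_j, u_j>), so |<v, e_j>|^2 = <v, u_j>^2 / <u_j, u_j>.
Coefficients: <v, e_1> = 3/sqrt(2), <v, e_2> = -6/sqrt(4).
Square and sum: Σ |<v, e_j>|^2 = 27/2.
Compute ||v||^2 = v·v = 18.
Deficit = 18 − 27/2 = 9/2 ≥ 0, confirming Bessel's inequality. (The deficit equals ||v − Σ <v,e_j> e_j||^2, the squared distance from v to span{e_j}.)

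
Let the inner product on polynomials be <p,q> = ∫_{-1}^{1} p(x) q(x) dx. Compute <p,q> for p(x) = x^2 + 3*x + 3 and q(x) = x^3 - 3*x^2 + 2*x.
<p,q> = -2

Expand the product: p(x)·q(x) = x^5 - 4*x^3 - 3*x^2 + 6*x.
∫_{-1}^{1} of each monomial x^k gives [2/(k+1) if k even, 0 if k odd]. Integrating term-by-term (or equivalently evaluating the antiderivative F(x) = x^6/6 - x^4 - x^3 + 3*x^2 at the endpoints):
  F(1) − F(−1) = 7/6 − (19/6) = -2.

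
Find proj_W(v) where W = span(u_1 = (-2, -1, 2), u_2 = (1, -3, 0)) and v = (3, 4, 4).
proj_W(v) = (-57/89, 248/89, -22/89)

Set up U = [u_1 | ... | u_2] ∈ R^(3×2). The projector onto W = col(U) is P = U (U^T U)^(-1) U^T.
Compute U^T U =
  [9, 1]
  [1, 10],
and U^T v = (-2, -9).
Solve U^T U · c = U^T v for the coefficients: c = (-11/89, -79/89). The projection is proj_W(v) = U c.
Check: (v - proj_W(v)) · u_1 = 0  (should be 0).
Check: (v - proj_W(v)) · u_2 = 0  (should be 0).
Result: proj_W(v) = (-57/89, 248/89, -22/89).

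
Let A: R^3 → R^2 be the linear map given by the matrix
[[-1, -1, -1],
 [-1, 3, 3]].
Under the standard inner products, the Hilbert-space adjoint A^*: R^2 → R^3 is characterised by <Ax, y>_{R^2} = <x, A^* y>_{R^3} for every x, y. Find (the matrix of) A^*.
A^* = A^T =
[[-1, -1],
 [-1, 3],
 [-1, 3]]

For real matrices with standard dot products, the defining identity <Ax, y> = <x, A^* y> gives (Ax)^T y = x^T (A^*) y, i.e. x^T A^T y = x^T (A^*) y. Since this holds for all x, y, we must have A^* = A^T. Therefore
A^* =
[[-1, -1],
 [-1, 3],
 [-1, 3]].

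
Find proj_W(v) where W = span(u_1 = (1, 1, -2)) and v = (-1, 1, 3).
proj_W(v) = (-1, -1, 2)

Set up U = [u_1 | ... | u_1] ∈ R^(3×1). The projector onto W = col(U) is P = U (U^T U)^(-1) U^T.
Compute U^T U =
  [6],
and U^T v = (-6).
Solve U^T U · c = U^T v for the coefficients: c = (-1). The projection is proj_W(v) = U c.
Check: (v - proj_W(v)) · u_1 = 0  (should be 0).
Result: proj_W(v) = (-1, -1, 2).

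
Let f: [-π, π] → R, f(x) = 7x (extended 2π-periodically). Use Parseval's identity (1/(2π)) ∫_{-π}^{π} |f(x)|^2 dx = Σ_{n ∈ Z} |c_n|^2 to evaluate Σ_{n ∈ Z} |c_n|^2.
Σ |c_n|^2 = 49π^2/3

Expand and integrate term by term over [-π, π]:
  ∫ (7x)^2 dx = 49·(2π^3/3); ∫ 2·7·(0)·x dx = 0 (odd integrand); ∫ 0^2 dx = 0·2π.
So (1/(2π)) ∫_{-π}^{π} (7x)^2 dx = 49π^2/3 + 0 = 49π^2/3.
Parseval ⇒ Σ |c_n|^2 = 49π^2/3.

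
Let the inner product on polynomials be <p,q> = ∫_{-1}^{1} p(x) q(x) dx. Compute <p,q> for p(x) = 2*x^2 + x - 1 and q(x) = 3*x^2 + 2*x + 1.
<p,q> = 16/15

Expand the product: p(x)·q(x) = 6*x^4 + 7*x^3 + x^2 - x - 1.
∫_{-1}^{1} of each monomial x^k gives [2/(k+1) if k even, 0 if k odd]. Integrating term-by-term (or equivalently evaluating the antiderivative F(x) = 6*x^5/5 + 7*x^4/4 + x^3/3 - x^2/2 - x at the endpoints):
  F(1) − F(−1) = 107/60 − (43/60) = 16/15.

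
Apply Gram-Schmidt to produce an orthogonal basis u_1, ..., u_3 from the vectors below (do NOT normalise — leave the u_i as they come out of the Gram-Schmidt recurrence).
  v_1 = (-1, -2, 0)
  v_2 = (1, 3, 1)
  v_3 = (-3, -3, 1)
Orthogonal basis:
  u_1 = (-1, -2, 0)
  u_2 = (-2/5, 1/5, 1)
  u_3 = (-2/3, 1/3, -1/3)

Apply the Gram-Schmidt recurrence
  u_1 = v_1
  u_i = v_i − Σ_{j<i} ((v_i · u_j) / (u_j · u_j)) · u_j.

Step by step this gives:
  u_1 = (-1, -2, 0)
  u_2 = (-2/5, 1/5, 1)
  u_3 = (-2/3, 1/3, -1/3)

Orthogonality check:
  u_2 · u_1 = 0 (should be 0)
  u_3 · u_1 = 0 (should be 0)
  u_3 · u_2 = 0 (should be 0)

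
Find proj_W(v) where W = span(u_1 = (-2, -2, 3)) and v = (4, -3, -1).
proj_W(v) = (10/17, 10/17, -15/17)

Set up U = [u_1 | ... | u_1] ∈ R^(3×1). The projector onto W = col(U) is P = U (U^T U)^(-1) U^T.
Compute U^T U =
  [17],
and U^T v = (-5).
Solve U^T U · c = U^T v for the coefficients: c = (-5/17). The projection is proj_W(v) = U c.
Check: (v - proj_W(v)) · u_1 = 0  (should be 0).
Result: proj_W(v) = (10/17, 10/17, -15/17).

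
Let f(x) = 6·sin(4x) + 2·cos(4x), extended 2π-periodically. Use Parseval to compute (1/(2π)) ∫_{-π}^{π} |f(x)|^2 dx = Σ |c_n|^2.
Σ |c_n|^2 = 20

Expand |f|^2 and use orthogonality of {sin(nx), cos(mx)} on [-π, π]:
  ∫_{-π}^{π} sin(nx)^2 dx = π, ∫ cos(mx)^2 dx = π, and cross terms integrate to 0.
So ∫_{-π}^{π} f(x)^2 dx = 6^2 · π + 2^2 · π = (36 + 4)π.
Divide by 2π: (36 + 4)/2 = 20.
By Parseval, this equals Σ |c_n|^2.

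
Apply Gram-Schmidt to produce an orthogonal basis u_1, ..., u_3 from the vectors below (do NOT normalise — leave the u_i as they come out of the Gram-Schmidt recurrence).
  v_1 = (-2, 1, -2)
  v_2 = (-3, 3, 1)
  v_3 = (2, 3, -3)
Orthogonal basis:
  u_1 = (-2, 1, -2)
  u_2 = (-13/9, 20/9, 23/9)
  u_3 = (329/122, 188/61, -141/122)

Apply the Gram-Schmidt recurrence
  u_1 = v_1
  u_i = v_i − Σ_{j<i} ((v_i · u_j) / (u_j · u_j)) · u_j.

Step by step this gives:
  u_1 = (-2, 1, -2)
  u_2 = (-13/9, 20/9, 23/9)
  u_3 = (329/122, 188/61, -141/122)

Orthogonality check:
  u_2 · u_1 = 0 (should be 0)
  u_3 · u_1 = 0 (should be 0)
  u_3 · u_2 = 0 (should be 0)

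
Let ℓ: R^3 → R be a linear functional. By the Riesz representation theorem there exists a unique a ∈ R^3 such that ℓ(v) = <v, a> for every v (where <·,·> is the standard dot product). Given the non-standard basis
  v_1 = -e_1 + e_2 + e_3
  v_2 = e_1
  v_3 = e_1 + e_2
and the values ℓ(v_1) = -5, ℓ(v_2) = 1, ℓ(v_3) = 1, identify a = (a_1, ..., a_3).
a = (1, 0, -4)

Write a = (a_1, ..., a_3) in the standard basis. For each basis vector v_i, ℓ(v_i) = <v_i, a> is a linear equation in the a_j's. Collect the n equations into a matrix system V a = ℓ, where row i of V is v_i (expressed in the standard basis). Since V is invertible (lower-triangular with 1s on the diagonal, up to permutation), solve by back-substitution:
  V =
[[-1, 1, 1],
 [1, 0, 0],
 [1, 1, 0]]
  V a = (-5, 1, 1)
Solving gives a = (1, 0, -4).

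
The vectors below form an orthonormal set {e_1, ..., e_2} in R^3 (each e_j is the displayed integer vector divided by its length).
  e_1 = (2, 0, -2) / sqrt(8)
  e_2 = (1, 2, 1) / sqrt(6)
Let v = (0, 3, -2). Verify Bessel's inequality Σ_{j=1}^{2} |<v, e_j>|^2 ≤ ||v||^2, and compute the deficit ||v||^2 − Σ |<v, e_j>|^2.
Σ |<v, e_j>|^2 = 14/3; ||v||^2 = 13; deficit = 25/3

Write each e_j = u_j / sqrt(<u_j, u_j>) where u_j is the displayed integer vector. Then <v, e_j> = <v, u_j> / sqrt(<u_j, u_j>), so |<v, e_j>|^2 = <v, u_j>^2 / <u_j, u_j>.
Coefficients: <v, e_1> = 4/sqrt(8), <v, e_2> = 4/sqrt(6).
Square and sum: Σ |<v, e_j>|^2 = 14/3.
Compute ||v||^2 = v·v = 13.
Deficit = 13 − 14/3 = 25/3 ≥ 0, confirming Bessel's inequality. (The deficit equals ||v − Σ <v,e_j> e_j||^2, the squared distance from v to span{e_j}.)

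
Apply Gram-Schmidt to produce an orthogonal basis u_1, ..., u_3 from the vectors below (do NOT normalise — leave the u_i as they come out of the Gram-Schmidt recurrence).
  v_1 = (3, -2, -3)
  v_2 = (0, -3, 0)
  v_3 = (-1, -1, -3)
Orthogonal basis:
  u_1 = (3, -2, -3)
  u_2 = (-9/11, -27/11, 9/11)
  u_3 = (-2, 0, -2)

Apply the Gram-Schmidt recurrence
  u_1 = v_1
  u_i = v_i − Σ_{j<i} ((v_i · u_j) / (u_j · u_j)) · u_j.

Step by step this gives:
  u_1 = (3, -2, -3)
  u_2 = (-9/11, -27/11, 9/11)
  u_3 = (-2, 0, -2)

Orthogonality check:
  u_2 · u_1 = 0 (should be 0)
  u_3 · u_1 = 0 (should be 0)
  u_3 · u_2 = 0 (should be 0)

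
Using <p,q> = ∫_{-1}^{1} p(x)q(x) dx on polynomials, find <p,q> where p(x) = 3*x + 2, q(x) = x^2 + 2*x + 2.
<p,q> = 40/3

Expand the product: p(x)·q(x) = 3*x^3 + 8*x^2 + 10*x + 4.
∫_{-1}^{1} of each monomial x^k gives [2/(k+1) if k even, 0 if k odd]. Integrating term-by-term (or equivalently evaluating the antiderivative F(x) = 3*x^4/4 + 8*x^3/3 + 5*x^2 + 4*x at the endpoints):
  F(1) − F(−1) = 149/12 − (-11/12) = 40/3.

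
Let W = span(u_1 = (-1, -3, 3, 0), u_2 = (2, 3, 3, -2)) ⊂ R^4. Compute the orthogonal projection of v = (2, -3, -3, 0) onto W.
proj_W(v) = (-46/49, -57/49, -15/7, 54/49)

Set up U = [u_1 | ... | u_2] ∈ R^(4×2). The projector onto W = col(U) is P = U (U^T U)^(-1) U^T.
Compute U^T U =
  [19, -2]
  [-2, 26],
and U^T v = (-2, -14).
Solve U^T U · c = U^T v for the coefficients: c = (-8/49, -27/49). The projection is proj_W(v) = U c.
Check: (v - proj_W(v)) · u_1 = 0  (should be 0).
Check: (v - proj_W(v)) · u_2 = 0  (should be 0).
Result: proj_W(v) = (-46/49, -57/49, -15/7, 54/49).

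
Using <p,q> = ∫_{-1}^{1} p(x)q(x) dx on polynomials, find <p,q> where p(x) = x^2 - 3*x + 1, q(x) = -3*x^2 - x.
<p,q> = -6/5

Expand the product: p(x)·q(x) = -3*x^4 + 8*x^3 - x.
∫_{-1}^{1} of each monomial x^k gives [2/(k+1) if k even, 0 if k odd]. Integrating term-by-term (or equivalently evaluating the antiderivative F(x) = -3*x^5/5 + 2*x^4 - x^2/2 at the endpoints):
  F(1) − F(−1) = 9/10 − (21/10) = -6/5.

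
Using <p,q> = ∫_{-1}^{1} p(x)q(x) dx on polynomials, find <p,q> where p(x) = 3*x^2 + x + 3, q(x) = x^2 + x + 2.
<p,q> = 298/15

Expand the product: p(x)·q(x) = 3*x^4 + 4*x^3 + 10*x^2 + 5*x + 6.
∫_{-1}^{1} of each monomial x^k gives [2/(k+1) if k even, 0 if k odd]. Integrating term-by-term (or equivalently evaluating the antiderivative F(x) = 3*x^5/5 + x^4 + 10*x^3/3 + 5*x^2/2 + 6*x at the endpoints):
  F(1) − F(−1) = 403/30 − (-193/30) = 298/15.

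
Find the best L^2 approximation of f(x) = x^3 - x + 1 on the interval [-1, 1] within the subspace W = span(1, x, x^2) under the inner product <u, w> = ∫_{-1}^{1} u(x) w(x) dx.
g(x) = 1 - 2*x/5

The best approximation g ∈ W is the orthogonal projection of f onto W. Writing g = a_0 + a_1 x + a_2 x^2, the coefficients solve the normal equations G · a = b where
  G_{ij} = <φ_i, φ_j> and b_i = <f, φ_i>, with φ_0 = 1, φ_1 = x, φ_2 = x^2.
G =
  [2, 0, 2/3]
  [0, 2/3, 0]
  [2/3, 0, 2/5],
b = (2, -4/15, 2/3).
Solving gives a_0 = 1, a_1 = -2/5, a_2 = 0, so
  g(x) = 1 - 2*x/5.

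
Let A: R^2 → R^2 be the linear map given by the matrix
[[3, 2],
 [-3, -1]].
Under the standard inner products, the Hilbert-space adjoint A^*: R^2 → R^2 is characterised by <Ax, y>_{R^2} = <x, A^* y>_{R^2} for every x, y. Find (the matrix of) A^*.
A^* = A^T =
[[3, -3],
 [2, -1]]

For real matrices with standard dot products, the defining identity <Ax, y> = <x, A^* y> gives (Ax)^T y = x^T (A^*) y, i.e. x^T A^T y = x^T (A^*) y. Since this holds for all x, y, we must have A^* = A^T. Therefore
A^* =
[[3, -3],
 [2, -1]].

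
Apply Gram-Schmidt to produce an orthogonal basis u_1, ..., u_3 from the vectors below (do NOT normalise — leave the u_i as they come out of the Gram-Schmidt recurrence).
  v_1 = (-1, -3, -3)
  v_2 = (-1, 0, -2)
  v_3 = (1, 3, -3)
Orthogonal basis:
  u_1 = (-1, -3, -3)
  u_2 = (-12/19, 21/19, -17/19)
  u_3 = (54/23, 9/23, -27/23)

Apply the Gram-Schmidt recurrence
  u_1 = v_1
  u_i = v_i − Σ_{j<i} ((v_i · u_j) / (u_j · u_j)) · u_j.

Step by step this gives:
  u_1 = (-1, -3, -3)
  u_2 = (-12/19, 21/19, -17/19)
  u_3 = (54/23, 9/23, -27/23)

Orthogonality check:
  u_2 · u_1 = 0 (should be 0)
  u_3 · u_1 = 0 (should be 0)
  u_3 · u_2 = 0 (should be 0)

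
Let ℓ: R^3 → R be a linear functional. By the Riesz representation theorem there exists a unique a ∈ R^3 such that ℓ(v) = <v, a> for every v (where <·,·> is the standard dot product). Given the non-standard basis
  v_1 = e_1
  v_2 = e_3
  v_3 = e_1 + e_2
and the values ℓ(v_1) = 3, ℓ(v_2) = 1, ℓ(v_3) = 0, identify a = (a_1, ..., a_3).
a = (3, -3, 1)

Write a = (a_1, ..., a_3) in the standard basis. For each basis vector v_i, ℓ(v_i) = <v_i, a> is a linear equation in the a_j's. Collect the n equations into a matrix system V a = ℓ, where row i of V is v_i (expressed in the standard basis). Since V is invertible (lower-triangular with 1s on the diagonal, up to permutation), solve by back-substitution:
  V =
[[1, 0, 0],
 [0, 0, 1],
 [1, 1, 0]]
  V a = (3, 1, 0)
Solving gives a = (3, -3, 1).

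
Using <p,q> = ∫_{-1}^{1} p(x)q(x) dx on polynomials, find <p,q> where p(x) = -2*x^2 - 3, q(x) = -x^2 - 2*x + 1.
<p,q> = -68/15

Expand the product: p(x)·q(x) = 2*x^4 + 4*x^3 + x^2 + 6*x - 3.
∫_{-1}^{1} of each monomial x^k gives [2/(k+1) if k even, 0 if k odd]. Integrating term-by-term (or equivalently evaluating the antiderivative F(x) = 2*x^5/5 + x^4 + x^3/3 + 3*x^2 - 3*x at the endpoints):
  F(1) − F(−1) = 26/15 − (94/15) = -68/15.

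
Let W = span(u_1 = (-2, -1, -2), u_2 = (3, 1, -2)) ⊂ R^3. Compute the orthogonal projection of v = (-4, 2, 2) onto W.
proj_W(v) = (-332/117, -106/117, 268/117)

Set up U = [u_1 | ... | u_2] ∈ R^(3×2). The projector onto W = col(U) is P = U (U^T U)^(-1) U^T.
Compute U^T U =
  [9, -3]
  [-3, 14],
and U^T v = (2, -14).
Solve U^T U · c = U^T v for the coefficients: c = (-14/117, -40/39). The projection is proj_W(v) = U c.
Check: (v - proj_W(v)) · u_1 = 0  (should be 0).
Check: (v - proj_W(v)) · u_2 = 0  (should be 0).
Result: proj_W(v) = (-332/117, -106/117, 268/117).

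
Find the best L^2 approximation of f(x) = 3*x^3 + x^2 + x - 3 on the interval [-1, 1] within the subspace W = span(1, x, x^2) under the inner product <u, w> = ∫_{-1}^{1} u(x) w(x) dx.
g(x) = x^2 + 14*x/5 - 3

The best approximation g ∈ W is the orthogonal projection of f onto W. Writing g = a_0 + a_1 x + a_2 x^2, the coefficients solve the normal equations G · a = b where
  G_{ij} = <φ_i, φ_j> and b_i = <f, φ_i>, with φ_0 = 1, φ_1 = x, φ_2 = x^2.
G =
  [2, 0, 2/3]
  [0, 2/3, 0]
  [2/3, 0, 2/5],
b = (-16/3, 28/15, -8/5).
Solving gives a_0 = -3, a_1 = 14/5, a_2 = 1, so
  g(x) = x^2 + 14*x/5 - 3.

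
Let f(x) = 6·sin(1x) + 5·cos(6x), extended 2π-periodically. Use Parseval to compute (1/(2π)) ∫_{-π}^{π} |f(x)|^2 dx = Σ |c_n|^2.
Σ |c_n|^2 = 61/2

Expand |f|^2 and use orthogonality of {sin(nx), cos(mx)} on [-π, π]:
  ∫_{-π}^{π} sin(nx)^2 dx = π, ∫ cos(mx)^2 dx = π, and cross terms integrate to 0.
So ∫_{-π}^{π} f(x)^2 dx = 6^2 · π + 5^2 · π = (36 + 25)π.
Divide by 2π: (36 + 25)/2 = 61/2.
By Parseval, this equals Σ |c_n|^2.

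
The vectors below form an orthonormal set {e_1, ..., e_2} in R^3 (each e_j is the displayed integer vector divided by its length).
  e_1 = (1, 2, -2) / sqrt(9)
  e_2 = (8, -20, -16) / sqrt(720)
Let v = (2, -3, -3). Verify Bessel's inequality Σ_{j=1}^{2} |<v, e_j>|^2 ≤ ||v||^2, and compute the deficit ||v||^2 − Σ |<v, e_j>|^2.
Σ |<v, e_j>|^2 = 109/5; ||v||^2 = 22; deficit = 1/5

Write each e_j = u_j / sqrt(<u_j, u_j>) where u_j is the displayed integer vector. Then <v, e_j> = <v, u_j> / sqrt(<u_j, u_j>), so |<v, e_j>|^2 = <v, u_j>^2 / <u_j, u_j>.
Coefficients: <v, e_1> = 2/sqrt(9), <v, e_2> = 124/sqrt(720).
Square and sum: Σ |<v, e_j>|^2 = 109/5.
Compute ||v||^2 = v·v = 22.
Deficit = 22 − 109/5 = 1/5 ≥ 0, confirming Bessel's inequality. (The deficit equals ||v − Σ <v,e_j> e_j||^2, the squared distance from v to span{e_j}.)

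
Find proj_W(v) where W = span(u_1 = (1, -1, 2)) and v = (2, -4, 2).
proj_W(v) = (5/3, -5/3, 10/3)

Set up U = [u_1 | ... | u_1] ∈ R^(3×1). The projector onto W = col(U) is P = U (U^T U)^(-1) U^T.
Compute U^T U =
  [6],
and U^T v = (10).
Solve U^T U · c = U^T v for the coefficients: c = (5/3). The projection is proj_W(v) = U c.
Check: (v - proj_W(v)) · u_1 = 0  (should be 0).
Result: proj_W(v) = (5/3, -5/3, 10/3).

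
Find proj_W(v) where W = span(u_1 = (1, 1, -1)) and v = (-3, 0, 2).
proj_W(v) = (-5/3, -5/3, 5/3)

Set up U = [u_1 | ... | u_1] ∈ R^(3×1). The projector onto W = col(U) is P = U (U^T U)^(-1) U^T.
Compute U^T U =
  [3],
and U^T v = (-5).
Solve U^T U · c = U^T v for the coefficients: c = (-5/3). The projection is proj_W(v) = U c.
Check: (v - proj_W(v)) · u_1 = 0  (should be 0).
Result: proj_W(v) = (-5/3, -5/3, 5/3).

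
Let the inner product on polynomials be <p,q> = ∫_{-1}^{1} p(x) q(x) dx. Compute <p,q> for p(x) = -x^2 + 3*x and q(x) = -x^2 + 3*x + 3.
<p,q> = 22/5

Expand the product: p(x)·q(x) = x^4 - 6*x^3 + 6*x^2 + 9*x.
∫_{-1}^{1} of each monomial x^k gives [2/(k+1) if k even, 0 if k odd]. Integrating term-by-term (or equivalently evaluating the antiderivative F(x) = x^5/5 - 3*x^4/2 + 2*x^3 + 9*x^2/2 at the endpoints):
  F(1) − F(−1) = 26/5 − (4/5) = 22/5.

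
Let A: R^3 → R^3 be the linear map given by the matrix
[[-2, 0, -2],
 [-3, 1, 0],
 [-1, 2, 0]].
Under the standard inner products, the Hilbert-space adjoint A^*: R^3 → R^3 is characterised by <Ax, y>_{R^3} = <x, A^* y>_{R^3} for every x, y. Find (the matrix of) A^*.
A^* = A^T =
[[-2, -3, -1],
 [0, 1, 2],
 [-2, 0, 0]]

For real matrices with standard dot products, the defining identity <Ax, y> = <x, A^* y> gives (Ax)^T y = x^T (A^*) y, i.e. x^T A^T y = x^T (A^*) y. Since this holds for all x, y, we must have A^* = A^T. Therefore
A^* =
[[-2, -3, -1],
 [0, 1, 2],
 [-2, 0, 0]].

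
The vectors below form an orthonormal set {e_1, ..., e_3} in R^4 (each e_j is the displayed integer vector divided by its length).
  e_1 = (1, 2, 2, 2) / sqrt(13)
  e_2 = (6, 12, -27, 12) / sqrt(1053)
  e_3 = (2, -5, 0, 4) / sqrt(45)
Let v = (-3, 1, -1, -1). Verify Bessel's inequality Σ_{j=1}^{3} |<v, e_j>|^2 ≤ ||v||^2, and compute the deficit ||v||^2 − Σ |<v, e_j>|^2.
Σ |<v, e_j>|^2 = 7; ||v||^2 = 12; deficit = 5

Write each e_j = u_j / sqrt(<u_j, u_j>) where u_j is the displayed integer vector. Then <v, e_j> = <v, u_j> / sqrt(<u_j, u_j>), so |<v, e_j>|^2 = <v, u_j>^2 / <u_j, u_j>.
Coefficients: <v, e_1> = -5/sqrt(13), <v, e_2> = 9/sqrt(1053), <v, e_3> = -15/sqrt(45).
Square and sum: Σ |<v, e_j>|^2 = 7.
Compute ||v||^2 = v·v = 12.
Deficit = 12 − 7 = 5 ≥ 0, confirming Bessel's inequality. (The deficit equals ||v − Σ <v,e_j> e_j||^2, the squared distance from v to span{e_j}.)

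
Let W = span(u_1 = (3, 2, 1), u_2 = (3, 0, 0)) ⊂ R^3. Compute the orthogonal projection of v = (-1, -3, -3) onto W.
proj_W(v) = (-1, -18/5, -9/5)

Set up U = [u_1 | ... | u_2] ∈ R^(3×2). The projector onto W = col(U) is P = U (U^T U)^(-1) U^T.
Compute U^T U =
  [14, 9]
  [9, 9],
and U^T v = (-12, -3).
Solve U^T U · c = U^T v for the coefficients: c = (-9/5, 22/15). The projection is proj_W(v) = U c.
Check: (v - proj_W(v)) · u_1 = 0  (should be 0).
Check: (v - proj_W(v)) · u_2 = 0  (should be 0).
Result: proj_W(v) = (-1, -18/5, -9/5).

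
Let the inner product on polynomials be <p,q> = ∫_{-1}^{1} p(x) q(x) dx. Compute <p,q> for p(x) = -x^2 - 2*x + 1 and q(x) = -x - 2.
<p,q> = -4/3

Expand the product: p(x)·q(x) = x^3 + 4*x^2 + 3*x - 2.
∫_{-1}^{1} of each monomial x^k gives [2/(k+1) if k even, 0 if k odd]. Integrating term-by-term (or equivalently evaluating the antiderivative F(x) = x^4/4 + 4*x^3/3 + 3*x^2/2 - 2*x at the endpoints):
  F(1) − F(−1) = 13/12 − (29/12) = -4/3.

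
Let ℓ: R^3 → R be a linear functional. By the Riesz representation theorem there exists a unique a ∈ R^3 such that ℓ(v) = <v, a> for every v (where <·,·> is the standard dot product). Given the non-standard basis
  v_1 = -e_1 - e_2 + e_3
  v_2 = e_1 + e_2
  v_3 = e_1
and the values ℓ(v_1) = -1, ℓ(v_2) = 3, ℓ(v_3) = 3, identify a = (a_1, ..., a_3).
a = (3, 0, 2)

Write a = (a_1, ..., a_3) in the standard basis. For each basis vector v_i, ℓ(v_i) = <v_i, a> is a linear equation in the a_j's. Collect the n equations into a matrix system V a = ℓ, where row i of V is v_i (expressed in the standard basis). Since V is invertible (lower-triangular with 1s on the diagonal, up to permutation), solve by back-substitution:
  V =
[[-1, -1, 1],
 [1, 1, 0],
 [1, 0, 0]]
  V a = (-1, 3, 3)
Solving gives a = (3, 0, 2).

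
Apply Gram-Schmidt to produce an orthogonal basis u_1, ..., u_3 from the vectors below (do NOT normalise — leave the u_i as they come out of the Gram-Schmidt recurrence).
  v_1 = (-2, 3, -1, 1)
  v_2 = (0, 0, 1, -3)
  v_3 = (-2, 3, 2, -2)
Orthogonal basis:
  u_1 = (-2, 3, -1, 1)
  u_2 = (-8/15, 4/5, 11/15, -41/15)
  u_3 = (-12/67, 18/67, 117/67, 39/67)

Apply the Gram-Schmidt recurrence
  u_1 = v_1
  u_i = v_i − Σ_{j<i} ((v_i · u_j) / (u_j · u_j)) · u_j.

Step by step this gives:
  u_1 = (-2, 3, -1, 1)
  u_2 = (-8/15, 4/5, 11/15, -41/15)
  u_3 = (-12/67, 18/67, 117/67, 39/67)

Orthogonality check:
  u_2 · u_1 = 0 (should be 0)
  u_3 · u_1 = 0 (should be 0)
  u_3 · u_2 = 0 (should be 0)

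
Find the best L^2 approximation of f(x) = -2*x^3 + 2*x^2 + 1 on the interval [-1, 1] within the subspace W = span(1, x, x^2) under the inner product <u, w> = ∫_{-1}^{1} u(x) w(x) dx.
g(x) = 2*x^2 - 6*x/5 + 1

The best approximation g ∈ W is the orthogonal projection of f onto W. Writing g = a_0 + a_1 x + a_2 x^2, the coefficients solve the normal equations G · a = b where
  G_{ij} = <φ_i, φ_j> and b_i = <f, φ_i>, with φ_0 = 1, φ_1 = x, φ_2 = x^2.
G =
  [2, 0, 2/3]
  [0, 2/3, 0]
  [2/3, 0, 2/5],
b = (10/3, -4/5, 22/15).
Solving gives a_0 = 1, a_1 = -6/5, a_2 = 2, so
  g(x) = 2*x^2 - 6*x/5 + 1.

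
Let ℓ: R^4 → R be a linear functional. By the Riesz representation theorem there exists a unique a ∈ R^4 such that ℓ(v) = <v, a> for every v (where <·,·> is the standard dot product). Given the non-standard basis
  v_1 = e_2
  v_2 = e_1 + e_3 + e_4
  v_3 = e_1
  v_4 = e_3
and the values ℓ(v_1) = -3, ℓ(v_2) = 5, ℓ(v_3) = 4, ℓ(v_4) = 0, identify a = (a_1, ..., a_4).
a = (4, -3, 0, 1)

Write a = (a_1, ..., a_4) in the standard basis. For each basis vector v_i, ℓ(v_i) = <v_i, a> is a linear equation in the a_j's. Collect the n equations into a matrix system V a = ℓ, where row i of V is v_i (expressed in the standard basis). Since V is invertible (lower-triangular with 1s on the diagonal, up to permutation), solve by back-substitution:
  V =
[[0, 1, 0, 0],
 [1, 0, 1, 1],
 [1, 0, 0, 0],
 [0, 0, 1, 0]]
  V a = (-3, 5, 4, 0)
Solving gives a = (4, -3, 0, 1).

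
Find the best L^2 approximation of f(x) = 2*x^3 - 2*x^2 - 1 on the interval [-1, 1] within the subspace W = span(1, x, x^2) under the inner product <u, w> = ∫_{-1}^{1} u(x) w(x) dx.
g(x) = -2*x^2 + 6*x/5 - 1

The best approximation g ∈ W is the orthogonal projection of f onto W. Writing g = a_0 + a_1 x + a_2 x^2, the coefficients solve the normal equations G · a = b where
  G_{ij} = <φ_i, φ_j> and b_i = <f, φ_i>, with φ_0 = 1, φ_1 = x, φ_2 = x^2.
G =
  [2, 0, 2/3]
  [0, 2/3, 0]
  [2/3, 0, 2/5],
b = (-10/3, 4/5, -22/15).
Solving gives a_0 = -1, a_1 = 6/5, a_2 = -2, so
  g(x) = -2*x^2 + 6*x/5 - 1.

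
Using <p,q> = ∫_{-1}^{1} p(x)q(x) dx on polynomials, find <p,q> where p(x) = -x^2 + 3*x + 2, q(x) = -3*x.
<p,q> = -6

Expand the product: p(x)·q(x) = 3*x^3 - 9*x^2 - 6*x.
∫_{-1}^{1} of each monomial x^k gives [2/(k+1) if k even, 0 if k odd]. Integrating term-by-term (or equivalently evaluating the antiderivative F(x) = 3*x^4/4 - 3*x^3 - 3*x^2 at the endpoints):
  F(1) − F(−1) = -21/4 − (3/4) = -6.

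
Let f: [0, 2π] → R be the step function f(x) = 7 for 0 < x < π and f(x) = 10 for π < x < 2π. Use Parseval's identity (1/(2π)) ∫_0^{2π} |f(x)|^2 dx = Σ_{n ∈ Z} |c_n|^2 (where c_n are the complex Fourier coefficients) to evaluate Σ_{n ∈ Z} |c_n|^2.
Σ |c_n|^2 = 149/2

Parseval equates the L^2 energy of f (normalised by 1/(2π)) with the ℓ^2 sum of its Fourier coefficients: (1/(2π)) ∫_0^{2π} |f|^2 = Σ |c_n|^2.
Compute the left side: (1/(2π)) [∫_0^π 7^2 dx + ∫_π^{2π} 10^2 dx] = (1/(2π)) · (49π + 100π) = (49 + 100)/2 = 149/2.
So Σ_{n ∈ Z} |c_n|^2 = 149/2.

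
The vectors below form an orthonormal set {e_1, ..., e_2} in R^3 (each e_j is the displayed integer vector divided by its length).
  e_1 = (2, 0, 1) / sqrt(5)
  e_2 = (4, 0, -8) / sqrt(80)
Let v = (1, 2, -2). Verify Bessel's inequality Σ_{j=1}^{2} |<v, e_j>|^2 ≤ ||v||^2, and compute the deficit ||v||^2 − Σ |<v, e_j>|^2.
Σ |<v, e_j>|^2 = 5; ||v||^2 = 9; deficit = 4

Write each e_j = u_j / sqrt(<u_j, u_j>) where u_j is the displayed integer vector. Then <v, e_j> = <v, u_j> / sqrt(<u_j, u_j>), so |<v, e_j>|^2 = <v, u_j>^2 / <u_j, u_j>.
Coefficients: <v, e_1> = 0/sqrt(5), <v, e_2> = 20/sqrt(80).
Square and sum: Σ |<v, e_j>|^2 = 5.
Compute ||v||^2 = v·v = 9.
Deficit = 9 − 5 = 4 ≥ 0, confirming Bessel's inequality. (The deficit equals ||v − Σ <v,e_j> e_j||^2, the squared distance from v to span{e_j}.)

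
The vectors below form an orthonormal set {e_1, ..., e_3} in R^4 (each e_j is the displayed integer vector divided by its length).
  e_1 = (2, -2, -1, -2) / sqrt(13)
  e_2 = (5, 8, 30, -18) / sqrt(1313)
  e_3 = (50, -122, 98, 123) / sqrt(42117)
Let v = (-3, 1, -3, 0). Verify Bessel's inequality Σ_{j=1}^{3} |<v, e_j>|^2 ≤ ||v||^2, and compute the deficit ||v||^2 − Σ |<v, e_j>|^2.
Σ |<v, e_j>|^2 = 6962/417; ||v||^2 = 19; deficit = 961/417

Write each e_j = u_j / sqrt(<u_j, u_j>) where u_j is the displayed integer vector. Then <v, e_j> = <v, u_j> / sqrt(<u_j, u_j>), so |<v, e_j>|^2 = <v, u_j>^2 / <u_j, u_j>.
Coefficients: <v, e_1> = -5/sqrt(13), <v, e_2> = -97/sqrt(1313), <v, e_3> = -566/sqrt(42117).
Square and sum: Σ |<v, e_j>|^2 = 6962/417.
Compute ||v||^2 = v·v = 19.
Deficit = 19 − 6962/417 = 961/417 ≥ 0, confirming Bessel's inequality. (The deficit equals ||v − Σ <v,e_j> e_j||^2, the squared distance from v to span{e_j}.)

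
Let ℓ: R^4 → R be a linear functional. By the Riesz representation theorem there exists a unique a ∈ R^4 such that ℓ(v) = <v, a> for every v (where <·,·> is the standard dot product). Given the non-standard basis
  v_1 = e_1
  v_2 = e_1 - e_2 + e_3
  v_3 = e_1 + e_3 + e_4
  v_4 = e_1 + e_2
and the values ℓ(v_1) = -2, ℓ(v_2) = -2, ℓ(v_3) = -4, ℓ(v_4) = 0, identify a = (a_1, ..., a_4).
a = (-2, 2, 2, -4)

Write a = (a_1, ..., a_4) in the standard basis. For each basis vector v_i, ℓ(v_i) = <v_i, a> is a linear equation in the a_j's. Collect the n equations into a matrix system V a = ℓ, where row i of V is v_i (expressed in the standard basis). Since V is invertible (lower-triangular with 1s on the diagonal, up to permutation), solve by back-substitution:
  V =
[[1, 0, 0, 0],
 [1, -1, 1, 0],
 [1, 0, 1, 1],
 [1, 1, 0, 0]]
  V a = (-2, -2, -4, 0)
Solving gives a = (-2, 2, 2, -4).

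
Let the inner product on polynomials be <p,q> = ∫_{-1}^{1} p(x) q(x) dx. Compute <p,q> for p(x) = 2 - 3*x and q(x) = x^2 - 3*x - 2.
<p,q> = -2/3

Expand the product: p(x)·q(x) = -3*x^3 + 11*x^2 - 4.
∫_{-1}^{1} of each monomial x^k gives [2/(k+1) if k even, 0 if k odd]. Integrating term-by-term (or equivalently evaluating the antiderivative F(x) = -3*x^4/4 + 11*x^3/3 - 4*x at the endpoints):
  F(1) − F(−1) = -13/12 − (-5/12) = -2/3.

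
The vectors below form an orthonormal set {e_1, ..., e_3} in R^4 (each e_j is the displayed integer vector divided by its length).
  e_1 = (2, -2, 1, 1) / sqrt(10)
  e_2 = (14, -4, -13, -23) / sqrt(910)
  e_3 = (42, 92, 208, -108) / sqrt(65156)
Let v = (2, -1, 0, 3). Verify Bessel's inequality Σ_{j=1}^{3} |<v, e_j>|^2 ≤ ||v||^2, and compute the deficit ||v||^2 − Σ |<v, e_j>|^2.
Σ |<v, e_j>|^2 = 2022/179; ||v||^2 = 14; deficit = 484/179

Write each e_j = u_j / sqrt(<u_j, u_j>) where u_j is the displayed integer vector. Then <v, e_j> = <v, u_j> / sqrt(<u_j, u_j>), so |<v, e_j>|^2 = <v, u_j>^2 / <u_j, u_j>.
Coefficients: <v, e_1> = 9/sqrt(10), <v, e_2> = -37/sqrt(910), <v, e_3> = -332/sqrt(65156).
Square and sum: Σ |<v, e_j>|^2 = 2022/179.
Compute ||v||^2 = v·v = 14.
Deficit = 14 − 2022/179 = 484/179 ≥ 0, confirming Bessel's inequality. (The deficit equals ||v − Σ <v,e_j> e_j||^2, the squared distance from v to span{e_j}.)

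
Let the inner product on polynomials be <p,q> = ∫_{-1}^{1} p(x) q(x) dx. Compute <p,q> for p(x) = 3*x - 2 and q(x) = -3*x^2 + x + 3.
<p,q> = -6

Expand the product: p(x)·q(x) = -9*x^3 + 9*x^2 + 7*x - 6.
∫_{-1}^{1} of each monomial x^k gives [2/(k+1) if k even, 0 if k odd]. Integrating term-by-term (or equivalently evaluating the antiderivative F(x) = -9*x^4/4 + 3*x^3 + 7*x^2/2 - 6*x at the endpoints):
  F(1) − F(−1) = -7/4 − (17/4) = -6.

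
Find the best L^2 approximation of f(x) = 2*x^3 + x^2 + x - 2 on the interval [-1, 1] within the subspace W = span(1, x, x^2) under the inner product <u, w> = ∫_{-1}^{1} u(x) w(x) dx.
g(x) = x^2 + 11*x/5 - 2

The best approximation g ∈ W is the orthogonal projection of f onto W. Writing g = a_0 + a_1 x + a_2 x^2, the coefficients solve the normal equations G · a = b where
  G_{ij} = <φ_i, φ_j> and b_i = <f, φ_i>, with φ_0 = 1, φ_1 = x, φ_2 = x^2.
G =
  [2, 0, 2/3]
  [0, 2/3, 0]
  [2/3, 0, 2/5],
b = (-10/3, 22/15, -14/15).
Solving gives a_0 = -2, a_1 = 11/5, a_2 = 1, so
  g(x) = x^2 + 11*x/5 - 2.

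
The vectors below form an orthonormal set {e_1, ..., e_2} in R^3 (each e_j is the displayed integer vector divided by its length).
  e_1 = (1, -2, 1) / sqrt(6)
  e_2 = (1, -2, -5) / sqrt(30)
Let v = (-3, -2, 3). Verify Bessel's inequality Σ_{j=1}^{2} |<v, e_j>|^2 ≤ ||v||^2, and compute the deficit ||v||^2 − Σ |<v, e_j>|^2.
Σ |<v, e_j>|^2 = 46/5; ||v||^2 = 22; deficit = 64/5

Write each e_j = u_j / sqrt(<u_j, u_j>) where u_j is the displayed integer vector. Then <v, e_j> = <v, u_j> / sqrt(<u_j, u_j>), so |<v, e_j>|^2 = <v, u_j>^2 / <u_j, u_j>.
Coefficients: <v, e_1> = 4/sqrt(6), <v, e_2> = -14/sqrt(30).
Square and sum: Σ |<v, e_j>|^2 = 46/5.
Compute ||v||^2 = v·v = 22.
Deficit = 22 − 46/5 = 64/5 ≥ 0, confirming Bessel's inequality. (The deficit equals ||v − Σ <v,e_j> e_j||^2, the squared distance from v to span{e_j}.)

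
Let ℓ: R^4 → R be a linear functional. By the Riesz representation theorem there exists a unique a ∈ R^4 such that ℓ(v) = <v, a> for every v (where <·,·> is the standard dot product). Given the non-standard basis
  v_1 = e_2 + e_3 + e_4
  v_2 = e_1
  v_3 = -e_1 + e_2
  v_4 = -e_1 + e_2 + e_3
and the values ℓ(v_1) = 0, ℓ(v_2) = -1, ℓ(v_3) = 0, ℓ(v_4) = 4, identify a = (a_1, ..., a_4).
a = (-1, -1, 4, -3)

Write a = (a_1, ..., a_4) in the standard basis. For each basis vector v_i, ℓ(v_i) = <v_i, a> is a linear equation in the a_j's. Collect the n equations into a matrix system V a = ℓ, where row i of V is v_i (expressed in the standard basis). Since V is invertible (lower-triangular with 1s on the diagonal, up to permutation), solve by back-substitution:
  V =
[[0, 1, 1, 1],
 [1, 0, 0, 0],
 [-1, 1, 0, 0],
 [-1, 1, 1, 0]]
  V a = (0, -1, 0, 4)
Solving gives a = (-1, -1, 4, -3).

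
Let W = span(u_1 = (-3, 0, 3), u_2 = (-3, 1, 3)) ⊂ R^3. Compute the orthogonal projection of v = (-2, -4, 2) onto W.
proj_W(v) = (-2, -4, 2)

Set up U = [u_1 | ... | u_2] ∈ R^(3×2). The projector onto W = col(U) is P = U (U^T U)^(-1) U^T.
Compute U^T U =
  [18, 18]
  [18, 19],
and U^T v = (12, 8).
Solve U^T U · c = U^T v for the coefficients: c = (14/3, -4). The projection is proj_W(v) = U c.
Check: (v - proj_W(v)) · u_1 = 0  (should be 0).
Check: (v - proj_W(v)) · u_2 = 0  (should be 0).
Result: proj_W(v) = (-2, -4, 2).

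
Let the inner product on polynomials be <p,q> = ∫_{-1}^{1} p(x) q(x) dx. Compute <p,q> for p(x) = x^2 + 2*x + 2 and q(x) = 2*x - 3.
<p,q> = -34/3

Expand the product: p(x)·q(x) = 2*x^3 + x^2 - 2*x - 6.
∫_{-1}^{1} of each monomial x^k gives [2/(k+1) if k even, 0 if k odd]. Integrating term-by-term (or equivalently evaluating the antiderivative F(x) = x^4/2 + x^3/3 - x^2 - 6*x at the endpoints):
  F(1) − F(−1) = -37/6 − (31/6) = -34/3.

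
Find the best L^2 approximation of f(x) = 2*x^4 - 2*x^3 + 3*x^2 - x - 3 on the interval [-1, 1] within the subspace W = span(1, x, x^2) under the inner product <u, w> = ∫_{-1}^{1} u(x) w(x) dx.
g(x) = 33*x^2/7 - 11*x/5 - 111/35

The best approximation g ∈ W is the orthogonal projection of f onto W. Writing g = a_0 + a_1 x + a_2 x^2, the coefficients solve the normal equations G · a = b where
  G_{ij} = <φ_i, φ_j> and b_i = <f, φ_i>, with φ_0 = 1, φ_1 = x, φ_2 = x^2.
G =
  [2, 0, 2/3]
  [0, 2/3, 0]
  [2/3, 0, 2/5],
b = (-16/5, -22/15, -8/35).
Solving gives a_0 = -111/35, a_1 = -11/5, a_2 = 33/7, so
  g(x) = 33*x^2/7 - 11*x/5 - 111/35.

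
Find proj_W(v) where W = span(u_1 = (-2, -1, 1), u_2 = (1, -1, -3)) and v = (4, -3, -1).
proj_W(v) = (44/25, -1/5, -67/25)

Set up U = [u_1 | ... | u_2] ∈ R^(3×2). The projector onto W = col(U) is P = U (U^T U)^(-1) U^T.
Compute U^T U =
  [6, -4]
  [-4, 11],
and U^T v = (-6, 10).
Solve U^T U · c = U^T v for the coefficients: c = (-13/25, 18/25). The projection is proj_W(v) = U c.
Check: (v - proj_W(v)) · u_1 = 0  (should be 0).
Check: (v - proj_W(v)) · u_2 = 0  (should be 0).
Result: proj_W(v) = (44/25, -1/5, -67/25).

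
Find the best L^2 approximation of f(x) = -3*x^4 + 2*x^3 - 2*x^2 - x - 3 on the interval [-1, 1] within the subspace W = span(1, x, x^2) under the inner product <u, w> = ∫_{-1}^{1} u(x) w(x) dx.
g(x) = -32*x^2/7 + x/5 - 96/35

The best approximation g ∈ W is the orthogonal projection of f onto W. Writing g = a_0 + a_1 x + a_2 x^2, the coefficients solve the normal equations G · a = b where
  G_{ij} = <φ_i, φ_j> and b_i = <f, φ_i>, with φ_0 = 1, φ_1 = x, φ_2 = x^2.
G =
  [2, 0, 2/3]
  [0, 2/3, 0]
  [2/3, 0, 2/5],
b = (-128/15, 2/15, -128/35).
Solving gives a_0 = -96/35, a_1 = 1/5, a_2 = -32/7, so
  g(x) = -32*x^2/7 + x/5 - 96/35.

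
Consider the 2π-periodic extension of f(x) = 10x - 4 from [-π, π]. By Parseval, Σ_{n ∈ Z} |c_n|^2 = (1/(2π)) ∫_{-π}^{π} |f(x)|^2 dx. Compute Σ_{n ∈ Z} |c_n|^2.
Σ |c_n|^2 = 100π^2/3 + 16

Expand and integrate term by term over [-π, π]:
  ∫ (10x)^2 dx = 100·(2π^3/3); ∫ 2·10·(-4)·x dx = 0 (odd integrand); ∫ (-4)^2 dx = 16·2π.
So (1/(2π)) ∫_{-π}^{π} (10x - 4)^2 dx = 100π^2/3 + 16 = 100π^2/3 + 16.
Parseval ⇒ Σ |c_n|^2 = 100π^2/3 + 16.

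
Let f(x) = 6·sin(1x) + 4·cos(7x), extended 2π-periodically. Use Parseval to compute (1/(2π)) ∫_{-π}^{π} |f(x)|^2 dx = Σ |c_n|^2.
Σ |c_n|^2 = 26

Expand |f|^2 and use orthogonality of {sin(nx), cos(mx)} on [-π, π]:
  ∫_{-π}^{π} sin(nx)^2 dx = π, ∫ cos(mx)^2 dx = π, and cross terms integrate to 0.
So ∫_{-π}^{π} f(x)^2 dx = 6^2 · π + 4^2 · π = (36 + 16)π.
Divide by 2π: (36 + 16)/2 = 26.
By Parseval, this equals Σ |c_n|^2.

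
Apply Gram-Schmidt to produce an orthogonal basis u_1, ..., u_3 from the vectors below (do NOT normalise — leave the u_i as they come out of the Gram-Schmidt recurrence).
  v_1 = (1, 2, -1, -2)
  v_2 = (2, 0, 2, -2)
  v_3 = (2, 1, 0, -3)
Orthogonal basis:
  u_1 = (1, 2, -1, -2)
  u_2 = (8/5, -4/5, 12/5, -6/5)
  u_3 = (1/13, -7/13, -5/13, -4/13)

Apply the Gram-Schmidt recurrence
  u_1 = v_1
  u_i = v_i − Σ_{j<i} ((v_i · u_j) / (u_j · u_j)) · u_j.

Step by step this gives:
  u_1 = (1, 2, -1, -2)
  u_2 = (8/5, -4/5, 12/5, -6/5)
  u_3 = (1/13, -7/13, -5/13, -4/13)

Orthogonality check:
  u_2 · u_1 = 0 (should be 0)
  u_3 · u_1 = 0 (should be 0)
  u_3 · u_2 = 0 (should be 0)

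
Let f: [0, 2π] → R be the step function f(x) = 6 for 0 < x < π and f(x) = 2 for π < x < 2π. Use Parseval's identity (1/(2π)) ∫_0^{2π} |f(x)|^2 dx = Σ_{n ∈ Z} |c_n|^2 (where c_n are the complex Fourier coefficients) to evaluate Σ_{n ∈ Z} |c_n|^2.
Σ |c_n|^2 = 20

Parseval equates the L^2 energy of f (normalised by 1/(2π)) with the ℓ^2 sum of its Fourier coefficients: (1/(2π)) ∫_0^{2π} |f|^2 = Σ |c_n|^2.
Compute the left side: (1/(2π)) [∫_0^π 6^2 dx + ∫_π^{2π} 2^2 dx] = (1/(2π)) · (36π + 4π) = (36 + 4)/2 = 20.
So Σ_{n ∈ Z} |c_n|^2 = 20.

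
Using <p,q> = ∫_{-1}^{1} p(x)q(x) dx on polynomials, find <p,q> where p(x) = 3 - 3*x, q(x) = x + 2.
<p,q> = 10

Expand the product: p(x)·q(x) = -3*x^2 - 3*x + 6.
∫_{-1}^{1} of each monomial x^k gives [2/(k+1) if k even, 0 if k odd]. Integrating term-by-term (or equivalently evaluating the antiderivative F(x) = -x^3 - 3*x^2/2 + 6*x at the endpoints):
  F(1) − F(−1) = 7/2 − (-13/2) = 10.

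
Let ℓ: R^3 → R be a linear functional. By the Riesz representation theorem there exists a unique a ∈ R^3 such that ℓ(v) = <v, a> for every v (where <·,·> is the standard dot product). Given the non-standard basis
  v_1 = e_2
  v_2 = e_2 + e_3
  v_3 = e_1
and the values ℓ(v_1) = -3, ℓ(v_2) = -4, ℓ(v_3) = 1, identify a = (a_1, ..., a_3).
a = (1, -3, -1)

Write a = (a_1, ..., a_3) in the standard basis. For each basis vector v_i, ℓ(v_i) = <v_i, a> is a linear equation in the a_j's. Collect the n equations into a matrix system V a = ℓ, where row i of V is v_i (expressed in the standard basis). Since V is invertible (lower-triangular with 1s on the diagonal, up to permutation), solve by back-substitution:
  V =
[[0, 1, 0],
 [0, 1, 1],
 [1, 0, 0]]
  V a = (-3, -4, 1)
Solving gives a = (1, -3, -1).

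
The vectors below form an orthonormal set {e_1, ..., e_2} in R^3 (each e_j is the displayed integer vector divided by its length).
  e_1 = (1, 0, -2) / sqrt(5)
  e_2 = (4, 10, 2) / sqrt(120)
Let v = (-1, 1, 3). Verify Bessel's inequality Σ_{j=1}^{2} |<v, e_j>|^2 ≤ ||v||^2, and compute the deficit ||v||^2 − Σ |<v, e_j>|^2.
Σ |<v, e_j>|^2 = 11; ||v||^2 = 11; deficit = 0

Write each e_j = u_j / sqrt(<u_j, u_j>) where u_j is the displayed integer vector. Then <v, e_j> = <v, u_j> / sqrt(<u_j, u_j>), so |<v, e_j>|^2 = <v, u_j>^2 / <u_j, u_j>.
Coefficients: <v, e_1> = -7/sqrt(5), <v, e_2> = 12/sqrt(120).
Square and sum: Σ |<v, e_j>|^2 = 11.
Compute ||v||^2 = v·v = 11.
Deficit = 11 − 11 = 0 ≥ 0, confirming Bessel's inequality. (The deficit equals ||v − Σ <v,e_j> e_j||^2, the squared distance from v to span{e_j}.)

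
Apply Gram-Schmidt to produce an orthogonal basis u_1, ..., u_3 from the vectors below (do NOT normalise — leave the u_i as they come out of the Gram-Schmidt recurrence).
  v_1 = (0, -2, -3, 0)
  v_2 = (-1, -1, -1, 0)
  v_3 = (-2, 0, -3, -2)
Orthogonal basis:
  u_1 = (0, -2, -3, 0)
  u_2 = (-1, -3/13, 2/13, 0)
  u_3 = (-4/7, 12/7, -8/7, -2)

Apply the Gram-Schmidt recurrence
  u_1 = v_1
  u_i = v_i − Σ_{j<i} ((v_i · u_j) / (u_j · u_j)) · u_j.

Step by step this gives:
  u_1 = (0, -2, -3, 0)
  u_2 = (-1, -3/13, 2/13, 0)
  u_3 = (-4/7, 12/7, -8/7, -2)

Orthogonality check:
  u_2 · u_1 = 0 (should be 0)
  u_3 · u_1 = 0 (should be 0)
  u_3 · u_2 = 0 (should be 0)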